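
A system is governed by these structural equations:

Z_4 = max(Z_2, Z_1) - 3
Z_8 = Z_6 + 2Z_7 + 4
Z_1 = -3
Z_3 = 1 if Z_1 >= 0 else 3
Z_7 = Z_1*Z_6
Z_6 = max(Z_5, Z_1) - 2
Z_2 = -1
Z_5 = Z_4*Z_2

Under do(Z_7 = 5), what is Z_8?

do(Z_7=5) replaces the equation Z_7 = Z_1*Z_6 with the constant Z_7 = 5.
Z_4 = max(Z_2, Z_1) - 3  [with Z_2=-1, Z_1=-3]  = -4
Z_5 = Z_4*Z_2  [with Z_4=-4, Z_2=-1]  = 4
Z_6 = max(Z_5, Z_1) - 2  [with Z_5=4, Z_1=-3]  = 2
Z_8 = Z_6 + 2Z_7 + 4  [with Z_6=2, Z_7=5]  = 16

16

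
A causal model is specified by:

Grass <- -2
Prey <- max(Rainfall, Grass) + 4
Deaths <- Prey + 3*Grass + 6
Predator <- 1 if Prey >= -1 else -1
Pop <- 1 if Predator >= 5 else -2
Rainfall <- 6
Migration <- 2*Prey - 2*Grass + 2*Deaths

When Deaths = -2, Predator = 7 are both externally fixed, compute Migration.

20

Setting Deaths = -2, Predator = 7 by intervention discards those variables' equations.
Prey = max(Rainfall, Grass) + 4  [with Rainfall=6, Grass=-2]  = 10
Migration = 2*Prey - 2*Grass + 2*Deaths  [with Prey=10, Grass=-2, Deaths=-2]  = 20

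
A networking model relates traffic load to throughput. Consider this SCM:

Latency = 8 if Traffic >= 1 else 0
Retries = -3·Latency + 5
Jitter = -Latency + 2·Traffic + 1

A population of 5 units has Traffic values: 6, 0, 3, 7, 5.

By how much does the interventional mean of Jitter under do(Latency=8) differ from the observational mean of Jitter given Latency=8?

-2.1

do(Latency=8) breaks Latency's dependence on Traffic. With Latency=8 fixed, Jitter across the units is 5, -7, -1, 7, 3, mean 1.4.
Observing Latency=8 restricts to units where Latency's equation naturally yields 8: Traffic ∈ {6, 3, 7, 5}. In that subpopulation Jitter = 5, -1, 7, 3, mean 3.5.
Difference = 1.4 − 3.5 = -2.1.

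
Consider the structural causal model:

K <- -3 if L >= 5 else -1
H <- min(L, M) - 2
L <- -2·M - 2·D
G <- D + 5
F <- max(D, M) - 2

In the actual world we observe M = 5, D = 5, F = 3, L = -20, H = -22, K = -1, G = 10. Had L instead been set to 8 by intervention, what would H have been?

3

Intervening sets L = 8 and removes its equation (L <- -2·M - 2·D).
H = min(L, M) - 2  [with L=8, M=5]  = 3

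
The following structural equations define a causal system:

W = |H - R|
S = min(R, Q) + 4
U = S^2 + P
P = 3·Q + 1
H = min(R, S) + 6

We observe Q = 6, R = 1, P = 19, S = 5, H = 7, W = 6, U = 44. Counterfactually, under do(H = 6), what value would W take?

5

The intervention breaks the incoming arrows to H: H = min(R, S) + 6 no longer applies, and H = 6.
W = |H - R|  [with H=6, R=1]  = 5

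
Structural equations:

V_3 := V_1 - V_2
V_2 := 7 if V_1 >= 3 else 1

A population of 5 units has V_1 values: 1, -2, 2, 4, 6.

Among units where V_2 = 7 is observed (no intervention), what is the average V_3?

Observing V_2=7 restricts to units where V_2's equation naturally yields 7: V_1 ∈ {4, 6}. In that subpopulation V_3 = -3, -1, mean -2.

-2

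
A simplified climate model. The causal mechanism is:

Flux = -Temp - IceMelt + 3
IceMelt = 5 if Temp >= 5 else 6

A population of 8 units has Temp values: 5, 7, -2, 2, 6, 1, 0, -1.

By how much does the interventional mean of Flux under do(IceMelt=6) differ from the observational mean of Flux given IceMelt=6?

-2.25

Every unit gets IceMelt=6 under the intervention. Flux values become -8, -10, -1, -5, -9, -4, -3, -2; E[Flux|do(IceMelt=6)] = -5.25.
Conditioning on IceMelt=6 selects the 5 unit(s) with Temp ∈ {-2, 2, 1, 0, -1}. Their Flux values: -1, -5, -4, -3, -2. Mean = -3.
Difference = -5.25 − (-3) = -2.25.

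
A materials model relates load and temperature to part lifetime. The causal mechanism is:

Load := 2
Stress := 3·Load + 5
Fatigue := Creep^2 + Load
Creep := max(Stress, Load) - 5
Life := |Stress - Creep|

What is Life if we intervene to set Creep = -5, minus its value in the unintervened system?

11

do(Creep=-5) replaces the equation Creep := max(Stress, Load) - 5 with the constant Creep = -5.
Stress = 3·Load + 5  [with Load=2]  = 11
Life = |Stress - Creep|  [with Stress=11, Creep=-5]  = 16
Without intervention: Stress = 3·Load + 5  [with Load=2]  = 11; Creep = max(Stress, Load) - 5  [with Stress=11, Load=2]  = 6; Life = |Stress - Creep|  [with Stress=11, Creep=6]  = 5.
Change = 16 − 5 = 11.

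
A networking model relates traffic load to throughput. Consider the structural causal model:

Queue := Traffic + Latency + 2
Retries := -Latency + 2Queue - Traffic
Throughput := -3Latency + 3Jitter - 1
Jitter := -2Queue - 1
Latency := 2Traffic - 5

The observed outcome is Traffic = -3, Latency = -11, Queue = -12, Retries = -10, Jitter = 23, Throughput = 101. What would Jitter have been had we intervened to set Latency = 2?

do(Latency=2) replaces the equation Latency := 2Traffic - 5 with the constant Latency = 2.
Queue = Traffic + Latency + 2  [with Traffic=-3, Latency=2]  = 1
Jitter = -2Queue - 1  [with Queue=1]  = -3

-3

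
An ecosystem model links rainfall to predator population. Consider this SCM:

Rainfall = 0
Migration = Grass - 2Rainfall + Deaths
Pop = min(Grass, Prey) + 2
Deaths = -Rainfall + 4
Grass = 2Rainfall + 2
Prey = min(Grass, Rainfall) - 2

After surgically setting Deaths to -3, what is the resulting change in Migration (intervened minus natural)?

-7

Intervening sets Deaths = -3 and removes its equation (Deaths = -Rainfall + 4).
Grass = 2Rainfall + 2  [with Rainfall=0]  = 2
Migration = Grass - 2Rainfall + Deaths  [with Grass=2, Rainfall=0, Deaths=-3]  = -1
Without intervention: Grass = 2Rainfall + 2  [with Rainfall=0]  = 2; Deaths = -Rainfall + 4  [with Rainfall=0]  = 4; Migration = Grass - 2Rainfall + Deaths  [with Grass=2, Rainfall=0, Deaths=4]  = 6.
Change = -1 − 6 = -7.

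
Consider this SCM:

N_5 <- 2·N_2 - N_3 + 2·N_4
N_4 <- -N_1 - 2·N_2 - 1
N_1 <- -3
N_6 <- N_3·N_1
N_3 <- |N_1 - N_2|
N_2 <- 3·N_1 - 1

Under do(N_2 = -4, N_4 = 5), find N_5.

Setting N_2 = -4, N_4 = 5 by intervention discards those variables' equations.
N_3 = |N_1 - N_2|  [with N_1=-3, N_2=-4]  = 1
N_5 = 2·N_2 - N_3 + 2·N_4  [with N_2=-4, N_3=1, N_4=5]  = 1

1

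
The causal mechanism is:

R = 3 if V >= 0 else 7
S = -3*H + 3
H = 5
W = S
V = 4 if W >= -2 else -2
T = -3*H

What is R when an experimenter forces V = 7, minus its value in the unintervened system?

-4

The intervention breaks the incoming arrows to V: V = 4 if W >= -2 else -2 no longer applies, and V = 7.
R = 3 if V >= 0 else 7  [with V=7]  = 3
Without intervention: S = -3*H + 3  [with H=5]  = -12; W = S  [with S=-12]  = -12; V = 4 if W >= -2 else -2  [with W=-12]  = -2; R = 3 if V >= 0 else 7  [with V=-2]  = 7.
Change = 3 − 7 = -4.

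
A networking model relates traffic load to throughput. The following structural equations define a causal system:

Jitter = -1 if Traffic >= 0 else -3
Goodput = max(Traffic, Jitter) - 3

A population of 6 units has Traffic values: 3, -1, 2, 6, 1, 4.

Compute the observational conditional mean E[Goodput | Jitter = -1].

0.2

Conditioning on Jitter=-1 selects the 5 unit(s) with Traffic ∈ {3, 2, 6, 1, 4}. Their Goodput values: 0, -1, 3, -2, 1. Mean = 0.2.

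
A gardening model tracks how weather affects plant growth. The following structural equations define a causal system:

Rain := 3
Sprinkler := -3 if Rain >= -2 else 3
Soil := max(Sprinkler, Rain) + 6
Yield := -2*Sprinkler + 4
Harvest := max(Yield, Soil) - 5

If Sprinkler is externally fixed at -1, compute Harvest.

do(Sprinkler=-1) replaces the equation Sprinkler := -3 if Rain >= -2 else 3 with the constant Sprinkler = -1.
Soil = max(Sprinkler, Rain) + 6  [with Sprinkler=-1, Rain=3]  = 9
Yield = -2*Sprinkler + 4  [with Sprinkler=-1]  = 6
Harvest = max(Yield, Soil) - 5  [with Yield=6, Soil=9]  = 4

4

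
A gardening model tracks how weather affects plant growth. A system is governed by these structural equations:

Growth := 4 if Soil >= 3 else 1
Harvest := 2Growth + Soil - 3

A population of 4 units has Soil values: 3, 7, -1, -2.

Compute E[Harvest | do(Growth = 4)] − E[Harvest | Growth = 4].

-3.25

The intervention sets Growth=4 in all 4 units regardless of Soil. Recomputing Harvest per unit gives 8, 12, 4, 3; average 6.75.
Observing Growth=4 restricts to units where Growth's equation naturally yields 4: Soil ∈ {3, 7}. In that subpopulation Harvest = 8, 12, mean 10.
Difference = 6.75 − 10 = -3.25.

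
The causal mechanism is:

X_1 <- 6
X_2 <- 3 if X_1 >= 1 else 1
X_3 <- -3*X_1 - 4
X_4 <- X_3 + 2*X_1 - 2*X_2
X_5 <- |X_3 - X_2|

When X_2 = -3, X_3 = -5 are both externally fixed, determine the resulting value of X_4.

Setting X_2 = -3, X_3 = -5 by intervention discards those variables' equations.
X_4 = X_3 + 2*X_1 - 2*X_2  [with X_3=-5, X_1=6, X_2=-3]  = 13

13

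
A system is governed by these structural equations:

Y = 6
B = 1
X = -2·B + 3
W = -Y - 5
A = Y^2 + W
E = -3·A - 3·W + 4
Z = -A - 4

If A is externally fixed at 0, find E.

37

The intervention breaks the incoming arrows to A: A = Y^2 + W no longer applies, and A = 0.
W = -Y - 5  [with Y=6]  = -11
E = -3·A - 3·W + 4  [with A=0, W=-11]  = 37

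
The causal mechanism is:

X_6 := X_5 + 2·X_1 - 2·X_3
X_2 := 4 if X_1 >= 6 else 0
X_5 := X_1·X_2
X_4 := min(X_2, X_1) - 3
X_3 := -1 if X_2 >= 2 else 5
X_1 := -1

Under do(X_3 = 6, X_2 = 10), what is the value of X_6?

Setting X_3 = 6, X_2 = 10 by intervention discards those variables' equations.
X_5 = X_1·X_2  [with X_1=-1, X_2=10]  = -10
X_6 = X_5 + 2·X_1 - 2·X_3  [with X_5=-10, X_1=-1, X_3=6]  = -24

-24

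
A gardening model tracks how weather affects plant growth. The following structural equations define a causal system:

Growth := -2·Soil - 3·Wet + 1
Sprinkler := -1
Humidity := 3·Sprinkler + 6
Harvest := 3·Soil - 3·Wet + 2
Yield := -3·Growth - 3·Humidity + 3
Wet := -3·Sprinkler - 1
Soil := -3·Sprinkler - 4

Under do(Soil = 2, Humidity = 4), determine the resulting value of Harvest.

2

The joint intervention fixes Soil = 2, Humidity = 4, removing each variable's own equation.
Wet = -3·Sprinkler - 1  [with Sprinkler=-1]  = 2
Harvest = 3·Soil - 3·Wet + 2  [with Soil=2, Wet=2]  = 2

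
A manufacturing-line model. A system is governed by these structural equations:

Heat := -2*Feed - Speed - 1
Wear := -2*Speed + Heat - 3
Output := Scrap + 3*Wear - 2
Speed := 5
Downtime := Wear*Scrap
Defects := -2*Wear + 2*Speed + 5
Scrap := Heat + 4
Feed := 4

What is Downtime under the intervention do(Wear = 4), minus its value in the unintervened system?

-310

do(Wear=4) replaces the equation Wear := -2*Speed + Heat - 3 with the constant Wear = 4.
Heat = -2*Feed - Speed - 1  [with Feed=4, Speed=5]  = -14
Scrap = Heat + 4  [with Heat=-14]  = -10
Downtime = Wear*Scrap  [with Wear=4, Scrap=-10]  = -40
Without intervention: Heat = -2*Feed - Speed - 1  [with Feed=4, Speed=5]  = -14; Wear = -2*Speed + Heat - 3  [with Speed=5, Heat=-14]  = -27; Scrap = Heat + 4  [with Heat=-14]  = -10; Downtime = Wear*Scrap  [with Wear=-27, Scrap=-10]  = 270.
Change = -40 − 270 = -310.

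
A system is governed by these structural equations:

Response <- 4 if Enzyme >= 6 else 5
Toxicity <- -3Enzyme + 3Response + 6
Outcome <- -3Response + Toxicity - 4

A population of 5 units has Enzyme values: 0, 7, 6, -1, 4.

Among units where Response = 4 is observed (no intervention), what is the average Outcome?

Conditioning on Response=4 selects the 2 unit(s) with Enzyme ∈ {7, 6}. Their Outcome values: -19, -16. Mean = -17.5.

-17.5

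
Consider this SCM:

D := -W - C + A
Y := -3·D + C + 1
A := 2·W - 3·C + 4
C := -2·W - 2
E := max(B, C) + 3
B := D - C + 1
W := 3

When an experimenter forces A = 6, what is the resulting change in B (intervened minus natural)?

-28

do(A=6) replaces the equation A := 2·W - 3·C + 4 with the constant A = 6.
C = -2·W - 2  [with W=3]  = -8
D = -W - C + A  [with W=3, C=-8, A=6]  = 11
B = D - C + 1  [with D=11, C=-8]  = 20
Without intervention: C = -2·W - 2  [with W=3]  = -8; A = 2·W - 3·C + 4  [with W=3, C=-8]  = 34; D = -W - C + A  [with W=3, C=-8, A=34]  = 39; B = D - C + 1  [with D=39, C=-8]  = 48.
Change = 20 − 48 = -28.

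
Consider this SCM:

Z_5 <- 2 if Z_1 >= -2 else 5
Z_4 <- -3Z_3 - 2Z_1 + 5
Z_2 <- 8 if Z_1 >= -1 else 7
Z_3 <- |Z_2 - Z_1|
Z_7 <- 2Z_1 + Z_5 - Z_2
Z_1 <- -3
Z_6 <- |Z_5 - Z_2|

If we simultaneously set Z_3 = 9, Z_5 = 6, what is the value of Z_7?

Under do(Z_3 = 9, Z_5 = 6), each intervened variable's structural equation is replaced by its fixed value.
Z_2 = 8 if Z_1 >= -1 else 7  [with Z_1=-3]  = 7
Z_7 = 2Z_1 + Z_5 - Z_2  [with Z_1=-3, Z_5=6, Z_2=7]  = -7

-7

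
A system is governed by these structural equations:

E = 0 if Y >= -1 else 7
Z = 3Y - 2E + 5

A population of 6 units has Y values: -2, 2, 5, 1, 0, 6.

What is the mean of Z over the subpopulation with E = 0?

Observing E=0 restricts to units where E's equation naturally yields 0: Y ∈ {2, 5, 1, 0, 6}. In that subpopulation Z = 11, 20, 8, 5, 23, mean 13.4.

13.4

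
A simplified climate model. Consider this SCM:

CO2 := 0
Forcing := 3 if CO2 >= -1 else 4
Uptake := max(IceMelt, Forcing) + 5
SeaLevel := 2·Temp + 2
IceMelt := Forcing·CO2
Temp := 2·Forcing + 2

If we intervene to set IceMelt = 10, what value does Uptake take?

15

Under do(IceMelt=10), the mechanism IceMelt := Forcing·CO2 is discarded; IceMelt is fixed at 10.
Forcing = 3 if CO2 >= -1 else 4  [with CO2=0]  = 3
Uptake = max(IceMelt, Forcing) + 5  [with IceMelt=10, Forcing=3]  = 15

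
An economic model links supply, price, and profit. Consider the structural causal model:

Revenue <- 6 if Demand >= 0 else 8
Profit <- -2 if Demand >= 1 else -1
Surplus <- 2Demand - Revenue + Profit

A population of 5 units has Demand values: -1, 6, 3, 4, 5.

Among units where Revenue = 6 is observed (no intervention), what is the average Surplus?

1

E[Surplus|Revenue=6] averages over only the 4 units with Revenue=6 (Demand = 6, 3, 4, 5): Surplus = 4, -2, 0, 2, mean 1.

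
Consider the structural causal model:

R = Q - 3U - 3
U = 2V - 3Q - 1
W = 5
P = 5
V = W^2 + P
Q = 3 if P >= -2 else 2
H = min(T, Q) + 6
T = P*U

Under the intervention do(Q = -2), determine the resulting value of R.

-200

The intervention breaks the incoming arrows to Q: Q = 3 if P >= -2 else 2 no longer applies, and Q = -2.
V = W^2 + P  [with W=5, P=5]  = 30
U = 2V - 3Q - 1  [with V=30, Q=-2]  = 65
R = Q - 3U - 3  [with Q=-2, U=65]  = -200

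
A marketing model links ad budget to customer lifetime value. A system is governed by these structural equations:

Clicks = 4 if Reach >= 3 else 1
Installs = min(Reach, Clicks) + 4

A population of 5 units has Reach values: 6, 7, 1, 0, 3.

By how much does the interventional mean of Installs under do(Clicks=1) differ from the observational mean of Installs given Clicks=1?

0.3

Under do(Clicks=1), Clicks's equation is replaced by Clicks=1 for every unit. Per-unit Installs: 5, 5, 5, 4, 5. Mean = 4.8.
Observing Clicks=1 restricts to units where Clicks's equation naturally yields 1: Reach ∈ {1, 0}. In that subpopulation Installs = 5, 4, mean 4.5.
Difference = 4.8 − 4.5 = 0.3.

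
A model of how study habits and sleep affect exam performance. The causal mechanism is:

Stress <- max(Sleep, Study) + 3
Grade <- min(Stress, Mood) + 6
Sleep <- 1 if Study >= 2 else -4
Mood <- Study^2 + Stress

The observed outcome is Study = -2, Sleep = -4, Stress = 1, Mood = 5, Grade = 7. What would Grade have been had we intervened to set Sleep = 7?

16

do(Sleep=7) replaces the equation Sleep <- 1 if Study >= 2 else -4 with the constant Sleep = 7.
Stress = max(Sleep, Study) + 3  [with Sleep=7, Study=-2]  = 10
Mood = Study^2 + Stress  [with Study=-2, Stress=10]  = 14
Grade = min(Stress, Mood) + 6  [with Stress=10, Mood=14]  = 16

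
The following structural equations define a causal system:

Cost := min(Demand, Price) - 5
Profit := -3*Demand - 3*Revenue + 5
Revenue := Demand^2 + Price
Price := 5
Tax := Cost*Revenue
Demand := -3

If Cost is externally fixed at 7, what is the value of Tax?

98

do(Cost=7) replaces the equation Cost := min(Demand, Price) - 5 with the constant Cost = 7.
Revenue = Demand^2 + Price  [with Demand=-3, Price=5]  = 14
Tax = Cost*Revenue  [with Cost=7, Revenue=14]  = 98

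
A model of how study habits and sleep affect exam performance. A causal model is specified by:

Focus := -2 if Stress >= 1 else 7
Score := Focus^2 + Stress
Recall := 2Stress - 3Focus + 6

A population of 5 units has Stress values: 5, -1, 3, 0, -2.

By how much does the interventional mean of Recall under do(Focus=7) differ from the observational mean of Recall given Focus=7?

4

The intervention sets Focus=7 in all 5 units regardless of Stress. Recomputing Recall per unit gives -5, -17, -9, -15, -19; average -13.
E[Recall|Focus=7] averages over only the 3 units with Focus=7 (Stress = -1, 0, -2): Recall = -17, -15, -19, mean -17.
Difference = -13 − (-17) = 4.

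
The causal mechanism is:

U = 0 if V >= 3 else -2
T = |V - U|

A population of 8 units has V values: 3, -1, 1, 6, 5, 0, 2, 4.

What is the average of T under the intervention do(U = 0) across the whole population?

do(U=0) breaks U's dependence on V. With U=0 fixed, T across the units is 3, 1, 1, 6, 5, 0, 2, 4, mean 2.75.

2.75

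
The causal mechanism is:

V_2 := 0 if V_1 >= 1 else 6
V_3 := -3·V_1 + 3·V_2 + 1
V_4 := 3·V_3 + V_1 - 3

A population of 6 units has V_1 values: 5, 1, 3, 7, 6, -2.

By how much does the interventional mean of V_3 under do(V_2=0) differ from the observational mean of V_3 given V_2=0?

3.2

do(V_2=0) breaks V_2's dependence on V_1. With V_2=0 fixed, V_3 across the units is -14, -2, -8, -20, -17, 7, mean -9.
Observing V_2=0 restricts to units where V_2's equation naturally yields 0: V_1 ∈ {5, 1, 3, 7, 6}. In that subpopulation V_3 = -14, -2, -8, -20, -17, mean -12.2.
Difference = -9 − (-12.2) = 3.2.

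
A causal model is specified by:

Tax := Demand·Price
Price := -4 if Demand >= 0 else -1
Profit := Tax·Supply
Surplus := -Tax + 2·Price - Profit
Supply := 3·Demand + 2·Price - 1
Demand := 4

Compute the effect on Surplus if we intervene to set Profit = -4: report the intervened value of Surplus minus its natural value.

The intervention breaks the incoming arrows to Profit: Profit := Tax·Supply no longer applies, and Profit = -4.
Price = -4 if Demand >= 0 else -1  [with Demand=4]  = -4
Tax = Demand·Price  [with Demand=4, Price=-4]  = -16
Surplus = -Tax + 2·Price - Profit  [with Tax=-16, Price=-4, Profit=-4]  = 12
Without intervention: Price = -4 if Demand >= 0 else -1  [with Demand=4]  = -4; Supply = 3·Demand + 2·Price - 1  [with Demand=4, Price=-4]  = 3; Tax = Demand·Price  [with Demand=4, Price=-4]  = -16; Profit = Tax·Supply  [with Tax=-16, Supply=3]  = -48; Surplus = -Tax + 2·Price - Profit  [with Tax=-16, Price=-4, Profit=-48]  = 56.
Change = 12 − 56 = -44.

-44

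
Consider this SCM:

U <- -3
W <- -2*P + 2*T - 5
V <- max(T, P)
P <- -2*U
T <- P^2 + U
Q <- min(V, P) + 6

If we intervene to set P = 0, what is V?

0

Under do(P=0), the mechanism P <- -2*U is discarded; P is fixed at 0.
T = P^2 + U  [with P=0, U=-3]  = -3
V = max(T, P)  [with T=-3, P=0]  = 0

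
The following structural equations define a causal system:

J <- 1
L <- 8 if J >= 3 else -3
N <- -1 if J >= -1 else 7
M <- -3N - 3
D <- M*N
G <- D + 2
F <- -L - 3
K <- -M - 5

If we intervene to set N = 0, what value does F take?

The intervention breaks the incoming arrows to N: N <- -1 if J >= -1 else 7 no longer applies, and N = 0.
F is not downstream of the intervention, so its value is determined by the original equations.
L = 8 if J >= 3 else -3  [with J=1]  = -3
F = -L - 3  [with L=-3]  = 0

0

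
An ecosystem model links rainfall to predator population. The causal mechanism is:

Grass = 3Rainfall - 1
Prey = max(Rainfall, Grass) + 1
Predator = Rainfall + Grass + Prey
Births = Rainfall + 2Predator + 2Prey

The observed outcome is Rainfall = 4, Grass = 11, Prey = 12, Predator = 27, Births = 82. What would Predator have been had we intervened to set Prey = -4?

The intervention breaks the incoming arrows to Prey: Prey = max(Rainfall, Grass) + 1 no longer applies, and Prey = -4.
Grass = 3Rainfall - 1  [with Rainfall=4]  = 11
Predator = Rainfall + Grass + Prey  [with Rainfall=4, Grass=11, Prey=-4]  = 11

11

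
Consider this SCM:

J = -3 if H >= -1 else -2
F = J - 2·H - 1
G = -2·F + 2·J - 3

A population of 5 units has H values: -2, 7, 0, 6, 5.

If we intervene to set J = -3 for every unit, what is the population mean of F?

-10.4

Under do(J=-3), J's equation is replaced by J=-3 for every unit. Per-unit F: 0, -18, -4, -16, -14. Mean = -10.4.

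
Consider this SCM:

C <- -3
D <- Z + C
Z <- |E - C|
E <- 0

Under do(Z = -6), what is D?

The intervention breaks the incoming arrows to Z: Z <- |E - C| no longer applies, and Z = -6.
D = Z + C  [with Z=-6, C=-3]  = -9

-9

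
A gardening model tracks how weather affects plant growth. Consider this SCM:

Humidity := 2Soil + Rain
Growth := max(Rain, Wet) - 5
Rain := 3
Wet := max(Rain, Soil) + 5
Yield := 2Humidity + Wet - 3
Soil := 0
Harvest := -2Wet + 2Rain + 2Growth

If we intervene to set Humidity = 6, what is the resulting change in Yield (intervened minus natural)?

The intervention breaks the incoming arrows to Humidity: Humidity := 2Soil + Rain no longer applies, and Humidity = 6.
Wet = max(Rain, Soil) + 5  [with Rain=3, Soil=0]  = 8
Yield = 2Humidity + Wet - 3  [with Humidity=6, Wet=8]  = 17
Without intervention: Wet = max(Rain, Soil) + 5  [with Rain=3, Soil=0]  = 8; Humidity = 2Soil + Rain  [with Soil=0, Rain=3]  = 3; Yield = 2Humidity + Wet - 3  [with Humidity=3, Wet=8]  = 11.
Change = 17 − 11 = 6.

6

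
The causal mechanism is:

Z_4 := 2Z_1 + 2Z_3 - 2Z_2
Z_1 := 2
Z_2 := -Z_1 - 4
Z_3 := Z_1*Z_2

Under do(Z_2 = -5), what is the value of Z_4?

Under do(Z_2=-5), the mechanism Z_2 := -Z_1 - 4 is discarded; Z_2 is fixed at -5.
Z_3 = Z_1*Z_2  [with Z_1=2, Z_2=-5]  = -10
Z_4 = 2Z_1 + 2Z_3 - 2Z_2  [with Z_1=2, Z_3=-10, Z_2=-5]  = -6

-6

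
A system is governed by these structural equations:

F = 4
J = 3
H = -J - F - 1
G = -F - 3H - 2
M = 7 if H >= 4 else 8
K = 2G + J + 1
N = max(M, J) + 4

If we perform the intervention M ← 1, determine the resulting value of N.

7

Under do(M=1), the mechanism M = 7 if H >= 4 else 8 is discarded; M is fixed at 1.
N = max(M, J) + 4  [with M=1, J=3]  = 7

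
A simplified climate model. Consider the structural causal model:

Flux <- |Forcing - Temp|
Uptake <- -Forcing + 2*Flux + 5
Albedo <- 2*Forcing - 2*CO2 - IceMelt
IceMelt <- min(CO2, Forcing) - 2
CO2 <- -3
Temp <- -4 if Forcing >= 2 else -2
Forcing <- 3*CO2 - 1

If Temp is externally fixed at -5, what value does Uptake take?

25

The intervention breaks the incoming arrows to Temp: Temp <- -4 if Forcing >= 2 else -2 no longer applies, and Temp = -5.
Forcing = 3*CO2 - 1  [with CO2=-3]  = -10
Flux = |Forcing - Temp|  [with Forcing=-10, Temp=-5]  = 5
Uptake = -Forcing + 2*Flux + 5  [with Forcing=-10, Flux=5]  = 25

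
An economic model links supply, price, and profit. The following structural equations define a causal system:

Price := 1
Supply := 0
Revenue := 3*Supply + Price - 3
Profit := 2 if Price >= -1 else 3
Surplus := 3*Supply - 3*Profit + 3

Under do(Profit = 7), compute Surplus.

-18

Intervening sets Profit = 7 and removes its equation (Profit := 2 if Price >= -1 else 3).
Surplus = 3*Supply - 3*Profit + 3  [with Supply=0, Profit=7]  = -18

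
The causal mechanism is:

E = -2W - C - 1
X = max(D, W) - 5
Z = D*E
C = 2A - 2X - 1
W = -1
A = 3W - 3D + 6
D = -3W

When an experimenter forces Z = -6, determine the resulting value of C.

The intervention breaks the incoming arrows to Z: Z = D*E no longer applies, and Z = -6.
C is not downstream of the intervention, so its value is determined by the original equations.
D = -3W  [with W=-1]  = 3
A = 3W - 3D + 6  [with W=-1, D=3]  = -6
X = max(D, W) - 5  [with D=3, W=-1]  = -2
C = 2A - 2X - 1  [with A=-6, X=-2]  = -9

-9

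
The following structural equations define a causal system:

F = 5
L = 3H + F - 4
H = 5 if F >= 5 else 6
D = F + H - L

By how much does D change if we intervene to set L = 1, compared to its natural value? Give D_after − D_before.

15

The intervention breaks the incoming arrows to L: L = 3H + F - 4 no longer applies, and L = 1.
H = 5 if F >= 5 else 6  [with F=5]  = 5
D = F + H - L  [with F=5, H=5, L=1]  = 9
Without intervention: H = 5 if F >= 5 else 6  [with F=5]  = 5; L = 3H + F - 4  [with H=5, F=5]  = 16; D = F + H - L  [with F=5, H=5, L=16]  = -6.
Change = 9 − (-6) = 15.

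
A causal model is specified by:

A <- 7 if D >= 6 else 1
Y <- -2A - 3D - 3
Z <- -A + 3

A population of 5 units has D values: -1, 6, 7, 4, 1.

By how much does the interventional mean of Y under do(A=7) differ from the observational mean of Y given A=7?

9.3

The intervention sets A=7 in all 5 units regardless of D. Recomputing Y per unit gives -14, -35, -38, -29, -20; average -27.2.
Observing A=7 restricts to units where A's equation naturally yields 7: D ∈ {6, 7}. In that subpopulation Y = -35, -38, mean -36.5.
Difference = -27.2 − (-36.5) = 9.3.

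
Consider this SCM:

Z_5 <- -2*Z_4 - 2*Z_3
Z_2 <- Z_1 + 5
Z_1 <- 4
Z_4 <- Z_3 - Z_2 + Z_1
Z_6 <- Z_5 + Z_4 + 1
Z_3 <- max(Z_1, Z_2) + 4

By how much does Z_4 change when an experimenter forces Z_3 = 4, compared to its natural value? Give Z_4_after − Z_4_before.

-9

The intervention breaks the incoming arrows to Z_3: Z_3 <- max(Z_1, Z_2) + 4 no longer applies, and Z_3 = 4.
Z_2 = Z_1 + 5  [with Z_1=4]  = 9
Z_4 = Z_3 - Z_2 + Z_1  [with Z_3=4, Z_2=9, Z_1=4]  = -1
Without intervention: Z_2 = Z_1 + 5  [with Z_1=4]  = 9; Z_3 = max(Z_1, Z_2) + 4  [with Z_1=4, Z_2=9]  = 13; Z_4 = Z_3 - Z_2 + Z_1  [with Z_3=13, Z_2=9, Z_1=4]  = 8.
Change = -1 − 8 = -9.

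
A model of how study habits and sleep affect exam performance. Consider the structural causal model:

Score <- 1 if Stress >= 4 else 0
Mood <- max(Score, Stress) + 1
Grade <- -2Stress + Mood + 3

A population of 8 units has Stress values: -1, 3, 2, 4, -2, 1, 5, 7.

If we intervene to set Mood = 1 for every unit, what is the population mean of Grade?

-0.75

do(Mood=1) breaks Mood's dependence on Stress. With Mood=1 fixed, Grade across the units is 6, -2, 0, -4, 8, 2, -6, -10, mean -0.75.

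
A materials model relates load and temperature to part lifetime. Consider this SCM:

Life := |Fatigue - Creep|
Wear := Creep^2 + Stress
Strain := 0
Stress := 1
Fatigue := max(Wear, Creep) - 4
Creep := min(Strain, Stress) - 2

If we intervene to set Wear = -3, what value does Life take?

Under do(Wear=-3), the mechanism Wear := Creep^2 + Stress is discarded; Wear is fixed at -3.
Creep = min(Strain, Stress) - 2  [with Strain=0, Stress=1]  = -2
Fatigue = max(Wear, Creep) - 4  [with Wear=-3, Creep=-2]  = -6
Life = |Fatigue - Creep|  [with Fatigue=-6, Creep=-2]  = 4

4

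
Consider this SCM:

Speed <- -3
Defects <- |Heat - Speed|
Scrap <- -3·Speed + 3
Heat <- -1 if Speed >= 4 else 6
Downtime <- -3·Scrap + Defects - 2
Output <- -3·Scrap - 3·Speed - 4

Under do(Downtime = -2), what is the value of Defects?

do(Downtime=-2) replaces the equation Downtime <- -3·Scrap + Defects - 2 with the constant Downtime = -2.
Defects is not downstream of the intervention, so its value is determined by the original equations.
Heat = -1 if Speed >= 4 else 6  [with Speed=-3]  = 6
Defects = |Heat - Speed|  [with Heat=6, Speed=-3]  = 9

9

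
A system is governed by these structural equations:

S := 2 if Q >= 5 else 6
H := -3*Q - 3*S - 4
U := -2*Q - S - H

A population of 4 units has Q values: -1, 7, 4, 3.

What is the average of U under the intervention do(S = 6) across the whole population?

Every unit gets S=6 under the intervention. U values become 15, 23, 20, 19; E[U|do(S=6)] = 19.25.

19.25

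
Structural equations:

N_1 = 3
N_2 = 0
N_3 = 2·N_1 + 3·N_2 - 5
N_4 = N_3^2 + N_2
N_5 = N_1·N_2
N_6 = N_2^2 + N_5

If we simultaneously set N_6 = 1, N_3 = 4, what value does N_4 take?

16

Under do(N_6 = 1, N_3 = 4), each intervened variable's structural equation is replaced by its fixed value.
N_4 = N_3^2 + N_2  [with N_3=4, N_2=0]  = 16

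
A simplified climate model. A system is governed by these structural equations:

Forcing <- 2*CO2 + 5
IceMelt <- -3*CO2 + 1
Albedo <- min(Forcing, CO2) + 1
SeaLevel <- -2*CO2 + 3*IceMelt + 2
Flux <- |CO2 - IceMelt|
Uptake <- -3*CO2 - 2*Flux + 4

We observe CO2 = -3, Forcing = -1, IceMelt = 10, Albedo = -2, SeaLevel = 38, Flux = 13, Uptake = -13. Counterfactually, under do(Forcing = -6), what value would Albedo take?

Under do(Forcing=-6), the mechanism Forcing <- 2*CO2 + 5 is discarded; Forcing is fixed at -6.
Albedo = min(Forcing, CO2) + 1  [with Forcing=-6, CO2=-3]  = -5

-5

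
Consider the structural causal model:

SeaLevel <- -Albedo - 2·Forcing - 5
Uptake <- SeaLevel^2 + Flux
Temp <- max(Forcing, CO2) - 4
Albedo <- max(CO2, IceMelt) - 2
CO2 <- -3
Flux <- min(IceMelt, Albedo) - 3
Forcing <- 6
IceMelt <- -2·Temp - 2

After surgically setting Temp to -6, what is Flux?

5

The intervention breaks the incoming arrows to Temp: Temp <- max(Forcing, CO2) - 4 no longer applies, and Temp = -6.
IceMelt = -2·Temp - 2  [with Temp=-6]  = 10
Albedo = max(CO2, IceMelt) - 2  [with CO2=-3, IceMelt=10]  = 8
Flux = min(IceMelt, Albedo) - 3  [with IceMelt=10, Albedo=8]  = 5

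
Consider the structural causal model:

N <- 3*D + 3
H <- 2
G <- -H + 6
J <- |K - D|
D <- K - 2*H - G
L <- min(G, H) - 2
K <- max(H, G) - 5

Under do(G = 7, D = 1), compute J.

1

The joint intervention fixes G = 7, D = 1, removing each variable's own equation.
K = max(H, G) - 5  [with H=2, G=7]  = 2
J = |K - D|  [with K=2, D=1]  = 1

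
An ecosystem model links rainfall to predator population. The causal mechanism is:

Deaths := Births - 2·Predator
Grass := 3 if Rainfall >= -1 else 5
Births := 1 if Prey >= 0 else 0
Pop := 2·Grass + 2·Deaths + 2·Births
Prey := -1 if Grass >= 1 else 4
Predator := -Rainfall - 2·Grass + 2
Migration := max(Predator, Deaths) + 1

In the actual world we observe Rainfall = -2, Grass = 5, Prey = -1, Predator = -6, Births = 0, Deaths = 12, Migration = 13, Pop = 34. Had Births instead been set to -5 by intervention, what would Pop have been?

do(Births=-5) replaces the equation Births := 1 if Prey >= 0 else 0 with the constant Births = -5.
Grass = 3 if Rainfall >= -1 else 5  [with Rainfall=-2]  = 5
Predator = -Rainfall - 2·Grass + 2  [with Rainfall=-2, Grass=5]  = -6
Deaths = Births - 2·Predator  [with Births=-5, Predator=-6]  = 7
Pop = 2·Grass + 2·Deaths + 2·Births  [with Grass=5, Deaths=7, Births=-5]  = 14

14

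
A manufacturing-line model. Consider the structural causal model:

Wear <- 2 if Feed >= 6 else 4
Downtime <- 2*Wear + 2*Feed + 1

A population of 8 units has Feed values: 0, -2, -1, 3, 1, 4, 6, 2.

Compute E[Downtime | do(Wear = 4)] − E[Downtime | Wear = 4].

Every unit gets Wear=4 under the intervention. Downtime values become 9, 5, 7, 15, 11, 17, 21, 13; E[Downtime|do(Wear=4)] = 12.25.
Conditioning on Wear=4 selects the 7 unit(s) with Feed ∈ {0, -2, -1, 3, 1, 4, 2}. Their Downtime values: 9, 5, 7, 15, 11, 17, 13. Mean = 11.
Difference = 12.25 − 11 = 1.25.

1.25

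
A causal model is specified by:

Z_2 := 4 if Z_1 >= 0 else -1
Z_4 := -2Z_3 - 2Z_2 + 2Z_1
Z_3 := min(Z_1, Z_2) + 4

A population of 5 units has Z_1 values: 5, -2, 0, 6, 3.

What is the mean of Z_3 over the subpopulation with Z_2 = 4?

Conditioning on Z_2=4 selects the 4 unit(s) with Z_1 ∈ {5, 0, 6, 3}. Their Z_3 values: 8, 4, 8, 7. Mean = 6.75.

6.75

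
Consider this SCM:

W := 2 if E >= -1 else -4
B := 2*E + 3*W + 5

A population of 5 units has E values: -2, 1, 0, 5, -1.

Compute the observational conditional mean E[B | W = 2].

Observing W=2 restricts to units where W's equation naturally yields 2: E ∈ {1, 0, 5, -1}. In that subpopulation B = 13, 11, 21, 9, mean 13.5.

13.5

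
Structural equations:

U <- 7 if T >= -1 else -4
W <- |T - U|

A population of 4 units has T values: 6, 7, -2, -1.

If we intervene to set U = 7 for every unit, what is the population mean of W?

4.5

do(U=7) breaks U's dependence on T. With U=7 fixed, W across the units is 1, 0, 9, 8, mean 4.5.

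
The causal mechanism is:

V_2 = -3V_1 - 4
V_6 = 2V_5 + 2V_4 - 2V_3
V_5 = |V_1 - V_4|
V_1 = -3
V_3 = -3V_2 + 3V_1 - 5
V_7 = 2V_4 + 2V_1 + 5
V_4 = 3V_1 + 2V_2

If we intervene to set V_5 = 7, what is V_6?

The intervention breaks the incoming arrows to V_5: V_5 = |V_1 - V_4| no longer applies, and V_5 = 7.
V_2 = -3V_1 - 4  [with V_1=-3]  = 5
V_3 = -3V_2 + 3V_1 - 5  [with V_2=5, V_1=-3]  = -29
V_4 = 3V_1 + 2V_2  [with V_1=-3, V_2=5]  = 1
V_6 = 2V_5 + 2V_4 - 2V_3  [with V_5=7, V_4=1, V_3=-29]  = 74

74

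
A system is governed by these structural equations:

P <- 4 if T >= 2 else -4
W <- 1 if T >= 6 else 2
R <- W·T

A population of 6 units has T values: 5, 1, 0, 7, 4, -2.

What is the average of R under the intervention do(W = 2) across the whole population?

5

Every unit gets W=2 under the intervention. R values become 10, 2, 0, 14, 8, -4; E[R|do(W=2)] = 5.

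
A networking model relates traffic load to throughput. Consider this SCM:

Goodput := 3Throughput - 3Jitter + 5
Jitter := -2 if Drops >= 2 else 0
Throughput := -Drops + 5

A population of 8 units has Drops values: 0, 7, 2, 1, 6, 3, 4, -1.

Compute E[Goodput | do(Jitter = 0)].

11.75

Every unit gets Jitter=0 under the intervention. Goodput values become 20, -1, 14, 17, 2, 11, 8, 23; E[Goodput|do(Jitter=0)] = 11.75.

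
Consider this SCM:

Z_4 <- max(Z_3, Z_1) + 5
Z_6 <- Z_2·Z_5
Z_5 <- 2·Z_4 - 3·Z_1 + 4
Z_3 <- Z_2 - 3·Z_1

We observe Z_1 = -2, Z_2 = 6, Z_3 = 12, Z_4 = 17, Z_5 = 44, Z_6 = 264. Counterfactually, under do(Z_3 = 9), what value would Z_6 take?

The intervention breaks the incoming arrows to Z_3: Z_3 <- Z_2 - 3·Z_1 no longer applies, and Z_3 = 9.
Z_4 = max(Z_3, Z_1) + 5  [with Z_3=9, Z_1=-2]  = 14
Z_5 = 2·Z_4 - 3·Z_1 + 4  [with Z_4=14, Z_1=-2]  = 38
Z_6 = Z_2·Z_5  [with Z_2=6, Z_5=38]  = 228

228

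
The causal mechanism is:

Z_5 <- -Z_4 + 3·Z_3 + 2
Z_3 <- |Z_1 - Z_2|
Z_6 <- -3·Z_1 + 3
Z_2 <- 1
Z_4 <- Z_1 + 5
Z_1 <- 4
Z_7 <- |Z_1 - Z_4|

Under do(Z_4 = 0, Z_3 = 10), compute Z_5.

32

The joint intervention fixes Z_4 = 0, Z_3 = 10, removing each variable's own equation.
Z_5 = -Z_4 + 3·Z_3 + 2  [with Z_4=0, Z_3=10]  = 32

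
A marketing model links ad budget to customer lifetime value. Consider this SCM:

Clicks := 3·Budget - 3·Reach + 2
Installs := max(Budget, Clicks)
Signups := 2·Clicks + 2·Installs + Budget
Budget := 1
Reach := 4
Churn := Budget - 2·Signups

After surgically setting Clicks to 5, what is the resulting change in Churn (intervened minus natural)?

-64

The intervention breaks the incoming arrows to Clicks: Clicks := 3·Budget - 3·Reach + 2 no longer applies, and Clicks = 5.
Installs = max(Budget, Clicks)  [with Budget=1, Clicks=5]  = 5
Signups = 2·Clicks + 2·Installs + Budget  [with Clicks=5, Installs=5, Budget=1]  = 21
Churn = Budget - 2·Signups  [with Budget=1, Signups=21]  = -41
Without intervention: Clicks = 3·Budget - 3·Reach + 2  [with Budget=1, Reach=4]  = -7; Installs = max(Budget, Clicks)  [with Budget=1, Clicks=-7]  = 1; Signups = 2·Clicks + 2·Installs + Budget  [with Clicks=-7, Installs=1, Budget=1]  = -11; Churn = Budget - 2·Signups  [with Budget=1, Signups=-11]  = 23.
Change = -41 − 23 = -64.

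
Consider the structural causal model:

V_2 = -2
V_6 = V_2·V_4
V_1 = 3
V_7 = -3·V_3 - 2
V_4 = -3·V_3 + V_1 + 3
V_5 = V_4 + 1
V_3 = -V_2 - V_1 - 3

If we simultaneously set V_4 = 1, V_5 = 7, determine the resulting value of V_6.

The joint intervention fixes V_4 = 1, V_5 = 7, removing each variable's own equation.
V_6 = V_2·V_4  [with V_2=-2, V_4=1]  = -2

-2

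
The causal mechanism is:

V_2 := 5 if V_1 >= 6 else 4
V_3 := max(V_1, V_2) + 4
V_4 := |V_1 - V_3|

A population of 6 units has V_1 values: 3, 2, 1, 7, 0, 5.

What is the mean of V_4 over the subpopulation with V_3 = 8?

Conditioning on V_3=8 selects the 4 unit(s) with V_1 ∈ {3, 2, 1, 0}. Their V_4 values: 5, 6, 7, 8. Mean = 6.5.

6.5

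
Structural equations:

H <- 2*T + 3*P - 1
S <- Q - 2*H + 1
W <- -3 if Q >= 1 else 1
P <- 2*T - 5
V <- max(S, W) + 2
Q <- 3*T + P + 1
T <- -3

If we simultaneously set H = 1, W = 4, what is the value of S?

-20

The joint intervention fixes H = 1, W = 4, removing each variable's own equation.
P = 2*T - 5  [with T=-3]  = -11
Q = 3*T + P + 1  [with T=-3, P=-11]  = -19
S = Q - 2*H + 1  [with Q=-19, H=1]  = -20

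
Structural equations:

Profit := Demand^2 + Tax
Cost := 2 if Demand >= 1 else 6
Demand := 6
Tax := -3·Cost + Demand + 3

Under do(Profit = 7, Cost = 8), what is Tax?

-15

Setting Profit = 7, Cost = 8 by intervention discards those variables' equations.
Tax = -3·Cost + Demand + 3  [with Cost=8, Demand=6]  = -15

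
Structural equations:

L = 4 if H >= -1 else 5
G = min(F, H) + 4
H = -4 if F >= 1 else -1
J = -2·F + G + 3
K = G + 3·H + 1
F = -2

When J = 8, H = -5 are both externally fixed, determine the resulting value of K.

-15

Setting J = 8, H = -5 by intervention discards those variables' equations.
G = min(F, H) + 4  [with F=-2, H=-5]  = -1
K = G + 3·H + 1  [with G=-1, H=-5]  = -15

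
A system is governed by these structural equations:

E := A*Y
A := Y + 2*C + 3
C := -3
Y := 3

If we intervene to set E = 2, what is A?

0

Under do(E=2), the mechanism E := A*Y is discarded; E is fixed at 2.
Since A is not a descendant of the intervened variable, it is unaffected.
A = Y + 2*C + 3  [with Y=3, C=-3]  = 0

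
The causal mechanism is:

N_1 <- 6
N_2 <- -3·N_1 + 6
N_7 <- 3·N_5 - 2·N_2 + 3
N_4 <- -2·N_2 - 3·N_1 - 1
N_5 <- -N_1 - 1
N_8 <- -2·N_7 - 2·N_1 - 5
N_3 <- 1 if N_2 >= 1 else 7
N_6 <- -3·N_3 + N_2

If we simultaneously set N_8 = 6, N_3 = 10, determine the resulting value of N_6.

-42

The joint intervention fixes N_8 = 6, N_3 = 10, removing each variable's own equation.
N_2 = -3·N_1 + 6  [with N_1=6]  = -12
N_6 = -3·N_3 + N_2  [with N_3=10, N_2=-12]  = -42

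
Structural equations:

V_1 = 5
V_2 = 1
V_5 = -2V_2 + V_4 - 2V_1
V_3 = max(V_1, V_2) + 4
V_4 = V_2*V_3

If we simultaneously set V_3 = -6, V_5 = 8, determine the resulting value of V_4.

-6

The joint intervention fixes V_3 = -6, V_5 = 8, removing each variable's own equation.
V_4 = V_2*V_3  [with V_2=1, V_3=-6]  = -6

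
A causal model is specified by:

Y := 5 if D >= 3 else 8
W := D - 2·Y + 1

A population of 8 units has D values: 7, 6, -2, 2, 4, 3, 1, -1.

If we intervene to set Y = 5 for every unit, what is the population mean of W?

-6.5

Every unit gets Y=5 under the intervention. W values become -2, -3, -11, -7, -5, -6, -8, -10; E[W|do(Y=5)] = -6.5.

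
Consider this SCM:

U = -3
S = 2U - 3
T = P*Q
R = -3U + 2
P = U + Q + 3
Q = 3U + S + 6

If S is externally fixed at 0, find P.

-3

do(S=0) replaces the equation S = 2U - 3 with the constant S = 0.
Q = 3U + S + 6  [with U=-3, S=0]  = -3
P = U + Q + 3  [with U=-3, Q=-3]  = -3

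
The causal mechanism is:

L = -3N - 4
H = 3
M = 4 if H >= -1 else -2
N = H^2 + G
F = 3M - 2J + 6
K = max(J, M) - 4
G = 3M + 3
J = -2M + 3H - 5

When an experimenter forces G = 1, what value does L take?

do(G=1) replaces the equation G = 3M + 3 with the constant G = 1.
N = H^2 + G  [with H=3, G=1]  = 10
L = -3N - 4  [with N=10]  = -34

-34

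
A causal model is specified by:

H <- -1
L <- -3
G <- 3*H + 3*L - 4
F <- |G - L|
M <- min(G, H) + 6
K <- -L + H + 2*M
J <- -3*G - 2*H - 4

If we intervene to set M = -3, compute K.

-4

The intervention breaks the incoming arrows to M: M <- min(G, H) + 6 no longer applies, and M = -3.
K = -L + H + 2*M  [with L=-3, H=-1, M=-3]  = -4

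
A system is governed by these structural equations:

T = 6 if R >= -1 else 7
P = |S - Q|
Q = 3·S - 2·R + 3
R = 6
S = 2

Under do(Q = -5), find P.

7

Intervening sets Q = -5 and removes its equation (Q = 3·S - 2·R + 3).
P = |S - Q|  [with S=2, Q=-5]  = 7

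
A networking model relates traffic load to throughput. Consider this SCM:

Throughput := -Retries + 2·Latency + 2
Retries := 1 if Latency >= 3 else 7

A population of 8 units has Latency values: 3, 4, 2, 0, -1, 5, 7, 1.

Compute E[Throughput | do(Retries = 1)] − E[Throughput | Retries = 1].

Every unit gets Retries=1 under the intervention. Throughput values become 7, 9, 5, 1, -1, 11, 15, 3; E[Throughput|do(Retries=1)] = 6.25.
E[Throughput|Retries=1] averages over only the 4 units with Retries=1 (Latency = 3, 4, 5, 7): Throughput = 7, 9, 11, 15, mean 10.5.
Difference = 6.25 − 10.5 = -4.25.

-4.25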